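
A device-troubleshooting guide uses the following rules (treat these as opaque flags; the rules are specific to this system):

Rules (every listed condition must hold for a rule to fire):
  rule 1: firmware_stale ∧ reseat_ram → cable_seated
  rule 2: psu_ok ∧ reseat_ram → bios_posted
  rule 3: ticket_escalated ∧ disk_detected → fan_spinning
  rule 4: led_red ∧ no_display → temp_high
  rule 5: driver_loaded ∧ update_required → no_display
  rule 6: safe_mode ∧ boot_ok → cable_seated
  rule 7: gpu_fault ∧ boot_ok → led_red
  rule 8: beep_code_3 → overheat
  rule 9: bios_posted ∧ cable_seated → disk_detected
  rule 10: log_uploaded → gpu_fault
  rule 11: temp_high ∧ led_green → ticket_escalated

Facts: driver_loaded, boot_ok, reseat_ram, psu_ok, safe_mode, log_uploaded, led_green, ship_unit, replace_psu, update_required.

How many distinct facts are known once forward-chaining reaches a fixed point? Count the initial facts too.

19

Round 1: rule 2 [psu_ok ∧ reseat_ram → bios_posted]; rule 5 [driver_loaded ∧ update_required → no_display]; rule 6 [safe_mode ∧ boot_ok → cable_seated]; rule 10 [log_uploaded → gpu_fault]. Adds bios_posted, no_display, cable_seated, gpu_fault.
Round 2: rule 7 [gpu_fault ∧ boot_ok → led_red]; rule 9 [bios_posted ∧ cable_seated → disk_detected]. Adds led_red, disk_detected.
Round 3: rule 4 [led_red ∧ no_display → temp_high]. Adds temp_high.
Round 4: rule 11 [temp_high ∧ led_green → ticket_escalated]. Adds ticket_escalated.
Round 5: rule 3 [ticket_escalated ∧ disk_detected → fan_spinning]. Adds fan_spinning.
Closure: {bios_posted, boot_ok, cable_seated, disk_detected, driver_loaded, fan_spinning, gpu_fault, led_green, led_red, log_uploaded, no_display, psu_ok, replace_psu, reseat_ram, safe_mode, ship_unit, temp_high, ticket_escalated, update_required} — 19 facts.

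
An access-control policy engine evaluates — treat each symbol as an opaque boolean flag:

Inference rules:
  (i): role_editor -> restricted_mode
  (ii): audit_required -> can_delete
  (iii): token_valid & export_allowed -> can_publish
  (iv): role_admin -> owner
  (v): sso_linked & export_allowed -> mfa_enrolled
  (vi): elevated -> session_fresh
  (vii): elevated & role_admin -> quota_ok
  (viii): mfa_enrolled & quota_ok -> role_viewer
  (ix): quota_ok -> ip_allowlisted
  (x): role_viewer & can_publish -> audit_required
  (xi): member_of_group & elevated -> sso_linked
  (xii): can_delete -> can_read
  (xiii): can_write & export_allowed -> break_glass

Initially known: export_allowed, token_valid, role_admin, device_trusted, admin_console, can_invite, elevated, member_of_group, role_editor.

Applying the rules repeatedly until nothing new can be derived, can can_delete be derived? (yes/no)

Round 1: (i) [role_editor -> restricted_mode]; (iii) [token_valid & export_allowed -> can_publish]; (iv) [role_admin -> owner]; (vi) [elevated -> session_fresh]; (vii) [elevated & role_admin -> quota_ok]; (xi) [member_of_group & elevated -> sso_linked]. Adds restricted_mode, can_publish, owner, session_fresh, quota_ok, sso_linked.
Round 2: (v) [sso_linked & export_allowed -> mfa_enrolled]; (ix) [quota_ok -> ip_allowlisted]. Adds mfa_enrolled, ip_allowlisted.
Round 3: (viii) [mfa_enrolled & quota_ok -> role_viewer]. Adds role_viewer.
Round 4: (x) [role_viewer & can_publish -> audit_required]. Adds audit_required.
Round 5: (ii) [audit_required -> can_delete]. Adds can_delete.
Round 6: (xii) [can_delete -> can_read]. Adds can_read.
can_delete appears in round 5, so it is derivable.

yes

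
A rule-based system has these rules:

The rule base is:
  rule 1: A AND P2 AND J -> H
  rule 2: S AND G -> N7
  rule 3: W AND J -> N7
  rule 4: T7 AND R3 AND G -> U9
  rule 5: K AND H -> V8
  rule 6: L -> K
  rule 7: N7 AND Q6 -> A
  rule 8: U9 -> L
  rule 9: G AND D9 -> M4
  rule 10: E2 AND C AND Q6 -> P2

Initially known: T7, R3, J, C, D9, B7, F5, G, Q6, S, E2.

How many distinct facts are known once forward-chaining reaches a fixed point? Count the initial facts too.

[1] rule 2 [S AND G -> N7]; rule 4 [T7 AND R3 AND G -> U9]; rule 9 [G AND D9 -> M4]; rule 10 [E2 AND C AND Q6 -> P2]. ⇒ new: N7, U9, M4, P2.
[2] rule 7 [N7 AND Q6 -> A]; rule 8 [U9 -> L]. ⇒ new: A, L.
[3] rule 1 [A AND P2 AND J -> H]; rule 6 [L -> K]. ⇒ new: H, K.
[4] rule 5 [K AND H -> V8]. ⇒ new: V8.
Closure: {A, B7, C, D9, E2, F5, G, H, J, K, L, M4, N7, P2, Q6, R3, S, T7, U9, V8} — 20 facts.

20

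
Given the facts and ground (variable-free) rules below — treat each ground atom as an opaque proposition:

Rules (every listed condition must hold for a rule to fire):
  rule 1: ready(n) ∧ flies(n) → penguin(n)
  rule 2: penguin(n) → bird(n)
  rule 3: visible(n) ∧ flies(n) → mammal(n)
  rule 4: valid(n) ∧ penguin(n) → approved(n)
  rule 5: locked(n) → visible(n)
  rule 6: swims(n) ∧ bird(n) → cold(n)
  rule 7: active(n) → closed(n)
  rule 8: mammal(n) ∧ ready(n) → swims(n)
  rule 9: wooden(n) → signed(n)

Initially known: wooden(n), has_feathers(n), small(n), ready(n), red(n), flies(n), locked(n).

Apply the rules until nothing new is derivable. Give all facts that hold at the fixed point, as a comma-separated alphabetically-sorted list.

Round 1 fires rule 1, rule 5, rule 9, giving penguin(n), visible(n), signed(n).
Round 2 fires rule 2, rule 3, giving bird(n), mammal(n).
Round 3 fires rule 8, giving swims(n).
Round 4 fires rule 6, giving cold(n).

bird(n), cold(n), flies(n), has_feathers(n), locked(n), mammal(n), penguin(n), ready(n), red(n), signed(n), small(n), swims(n), visible(n), wooden(n)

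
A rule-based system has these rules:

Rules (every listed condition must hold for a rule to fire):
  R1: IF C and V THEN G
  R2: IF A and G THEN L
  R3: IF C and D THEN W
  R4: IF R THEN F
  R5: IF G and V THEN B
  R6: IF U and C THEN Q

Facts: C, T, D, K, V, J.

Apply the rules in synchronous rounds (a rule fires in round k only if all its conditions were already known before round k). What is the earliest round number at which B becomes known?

2

Round 1: R1 [IF C and V THEN G]; R3 [IF C and D THEN W]. Adds G, W.
Round 2: R5 [IF G and V THEN B]. Adds B.
B first appears in round 2.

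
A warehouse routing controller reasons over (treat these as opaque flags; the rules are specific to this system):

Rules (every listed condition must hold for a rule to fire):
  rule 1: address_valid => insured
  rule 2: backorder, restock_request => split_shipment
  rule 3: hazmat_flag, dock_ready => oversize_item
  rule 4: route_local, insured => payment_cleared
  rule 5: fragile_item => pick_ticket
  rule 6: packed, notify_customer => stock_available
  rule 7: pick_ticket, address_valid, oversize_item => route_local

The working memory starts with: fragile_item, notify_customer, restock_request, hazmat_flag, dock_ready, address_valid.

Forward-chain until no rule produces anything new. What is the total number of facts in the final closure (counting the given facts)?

Round 1: rule 1 [address_valid => insured]; rule 3 [hazmat_flag, dock_ready => oversize_item]; rule 5 [fragile_item => pick_ticket]. New: insured, oversize_item, pick_ticket.
Round 2: rule 7 [pick_ticket, address_valid, oversize_item => route_local]. New: route_local.
Round 3: rule 4 [route_local, insured => payment_cleared]. New: payment_cleared.
Closure: {address_valid, dock_ready, fragile_item, hazmat_flag, insured, notify_customer, oversize_item, payment_cleared, pick_ticket, restock_request, route_local} — 11 facts.

11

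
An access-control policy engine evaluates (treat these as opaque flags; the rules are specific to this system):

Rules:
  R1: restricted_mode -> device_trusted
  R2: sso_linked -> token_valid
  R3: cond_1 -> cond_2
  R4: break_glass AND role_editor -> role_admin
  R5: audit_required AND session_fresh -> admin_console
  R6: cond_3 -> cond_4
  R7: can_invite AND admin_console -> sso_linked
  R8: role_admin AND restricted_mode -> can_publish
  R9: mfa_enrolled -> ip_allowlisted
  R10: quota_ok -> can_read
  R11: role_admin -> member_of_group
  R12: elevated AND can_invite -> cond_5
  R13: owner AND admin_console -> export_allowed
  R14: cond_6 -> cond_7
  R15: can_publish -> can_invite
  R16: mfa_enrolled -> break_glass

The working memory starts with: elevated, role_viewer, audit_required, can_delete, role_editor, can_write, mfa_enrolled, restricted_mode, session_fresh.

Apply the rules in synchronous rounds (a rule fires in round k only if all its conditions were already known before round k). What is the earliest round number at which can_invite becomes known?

[1] R1 [restricted_mode -> device_trusted]; R5 [audit_required AND session_fresh -> admin_console]; R9 [mfa_enrolled -> ip_allowlisted]; R16 [mfa_enrolled -> break_glass]. ⇒ new: device_trusted, admin_console, ip_allowlisted, break_glass.
[2] R4 [break_glass AND role_editor -> role_admin]. ⇒ new: role_admin.
[3] R8 [role_admin AND restricted_mode -> can_publish]; R11 [role_admin -> member_of_group]. ⇒ new: can_publish, member_of_group.
[4] R15 [can_publish -> can_invite]. ⇒ new: can_invite.
can_invite first appears in round 4.

4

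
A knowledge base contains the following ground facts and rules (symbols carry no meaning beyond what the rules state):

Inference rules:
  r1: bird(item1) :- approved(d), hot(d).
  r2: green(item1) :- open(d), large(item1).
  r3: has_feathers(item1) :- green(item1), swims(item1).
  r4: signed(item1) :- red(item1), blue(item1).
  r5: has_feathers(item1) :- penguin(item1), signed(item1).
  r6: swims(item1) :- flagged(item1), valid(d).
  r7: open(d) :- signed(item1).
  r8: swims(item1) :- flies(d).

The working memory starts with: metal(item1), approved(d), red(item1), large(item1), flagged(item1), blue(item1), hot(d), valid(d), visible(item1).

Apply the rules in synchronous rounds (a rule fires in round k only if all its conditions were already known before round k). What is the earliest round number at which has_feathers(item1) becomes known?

Round 1 fires r1, r4, r6, giving bird(item1), signed(item1), swims(item1).
Round 2 fires r7, giving open(d).
Round 3 fires r2, giving green(item1).
Round 4 fires r3, giving has_feathers(item1).
has_feathers(item1) first appears in round 4.

4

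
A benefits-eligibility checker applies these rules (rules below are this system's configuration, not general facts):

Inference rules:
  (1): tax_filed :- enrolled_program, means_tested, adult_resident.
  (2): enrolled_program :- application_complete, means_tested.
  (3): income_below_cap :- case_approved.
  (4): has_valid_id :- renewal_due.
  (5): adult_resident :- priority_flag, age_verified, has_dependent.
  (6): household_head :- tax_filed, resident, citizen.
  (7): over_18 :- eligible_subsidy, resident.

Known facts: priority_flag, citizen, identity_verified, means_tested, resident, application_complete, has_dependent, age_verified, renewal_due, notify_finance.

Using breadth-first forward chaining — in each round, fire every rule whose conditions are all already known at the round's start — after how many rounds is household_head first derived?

Round 1: (2) [enrolled_program :- application_complete, means_tested.]; (4) [has_valid_id :- renewal_due.]; (5) [adult_resident :- priority_flag, age_verified, has_dependent.]. Adds enrolled_program, has_valid_id, adult_resident.
Round 2: (1) [tax_filed :- enrolled_program, means_tested, adult_resident.]. Adds tax_filed.
Round 3: (6) [household_head :- tax_filed, resident, citizen.]. Adds household_head.
household_head first appears in round 3.

3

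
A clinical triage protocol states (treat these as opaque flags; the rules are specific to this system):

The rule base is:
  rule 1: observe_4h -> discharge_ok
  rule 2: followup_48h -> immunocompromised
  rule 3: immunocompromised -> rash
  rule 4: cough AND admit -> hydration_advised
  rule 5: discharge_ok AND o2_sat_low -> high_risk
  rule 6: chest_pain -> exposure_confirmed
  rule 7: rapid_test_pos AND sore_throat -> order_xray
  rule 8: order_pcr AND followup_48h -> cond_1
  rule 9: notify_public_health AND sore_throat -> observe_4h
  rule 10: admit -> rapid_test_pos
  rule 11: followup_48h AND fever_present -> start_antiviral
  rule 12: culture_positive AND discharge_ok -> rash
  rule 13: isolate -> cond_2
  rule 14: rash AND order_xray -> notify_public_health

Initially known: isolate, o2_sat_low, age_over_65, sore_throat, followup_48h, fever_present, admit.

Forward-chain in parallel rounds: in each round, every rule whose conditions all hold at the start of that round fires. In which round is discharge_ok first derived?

5

Round 1 fires rule 2, rule 10, rule 11, rule 13, giving immunocompromised, rapid_test_pos, start_antiviral, cond_2.
Round 2 fires rule 3, rule 7, giving rash, order_xray.
Round 3 fires rule 14, giving notify_public_health.
Round 4 fires rule 9, giving observe_4h.
Round 5 fires rule 1, giving discharge_ok.
discharge_ok first appears in round 5.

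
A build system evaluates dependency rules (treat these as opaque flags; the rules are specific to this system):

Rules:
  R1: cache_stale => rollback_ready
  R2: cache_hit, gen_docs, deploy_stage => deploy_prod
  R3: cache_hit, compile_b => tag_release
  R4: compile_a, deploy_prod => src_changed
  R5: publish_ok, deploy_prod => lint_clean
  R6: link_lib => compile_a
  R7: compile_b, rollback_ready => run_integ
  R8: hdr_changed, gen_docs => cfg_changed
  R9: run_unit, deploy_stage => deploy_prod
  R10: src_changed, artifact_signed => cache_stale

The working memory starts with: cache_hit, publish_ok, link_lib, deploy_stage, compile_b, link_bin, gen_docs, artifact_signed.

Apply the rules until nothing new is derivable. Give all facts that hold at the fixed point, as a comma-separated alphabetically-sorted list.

artifact_signed, cache_hit, cache_stale, compile_a, compile_b, deploy_prod, deploy_stage, gen_docs, link_bin, link_lib, lint_clean, publish_ok, rollback_ready, run_integ, src_changed, tag_release

[1] R2 [cache_hit, gen_docs, deploy_stage => deploy_prod]; R3 [cache_hit, compile_b => tag_release]; R6 [link_lib => compile_a]. ⇒ new: deploy_prod, tag_release, compile_a.
[2] R4 [compile_a, deploy_prod => src_changed]; R5 [publish_ok, deploy_prod => lint_clean]. ⇒ new: src_changed, lint_clean.
[3] R10 [src_changed, artifact_signed => cache_stale]. ⇒ new: cache_stale.
[4] R1 [cache_stale => rollback_ready]. ⇒ new: rollback_ready.
[5] R7 [compile_b, rollback_ready => run_integ]. ⇒ new: run_integ.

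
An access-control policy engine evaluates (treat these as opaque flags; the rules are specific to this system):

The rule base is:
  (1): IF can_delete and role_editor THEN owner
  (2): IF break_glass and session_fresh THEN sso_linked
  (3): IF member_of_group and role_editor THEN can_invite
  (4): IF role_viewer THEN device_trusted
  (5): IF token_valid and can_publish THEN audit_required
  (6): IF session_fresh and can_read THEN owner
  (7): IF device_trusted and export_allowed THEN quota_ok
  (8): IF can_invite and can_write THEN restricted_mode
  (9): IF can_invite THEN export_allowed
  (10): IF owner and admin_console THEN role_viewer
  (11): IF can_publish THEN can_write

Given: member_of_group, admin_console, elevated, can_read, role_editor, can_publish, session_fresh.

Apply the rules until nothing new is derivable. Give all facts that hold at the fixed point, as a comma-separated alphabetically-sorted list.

Round 1 fires (3), (6), (11), giving can_invite, owner, can_write.
Round 2 fires (8), (9), (10), giving restricted_mode, export_allowed, role_viewer.
Round 3 fires (4), giving device_trusted.
Round 4 fires (7), giving quota_ok.

admin_console, can_invite, can_publish, can_read, can_write, device_trusted, elevated, export_allowed, member_of_group, owner, quota_ok, restricted_mode, role_editor, role_viewer, session_fresh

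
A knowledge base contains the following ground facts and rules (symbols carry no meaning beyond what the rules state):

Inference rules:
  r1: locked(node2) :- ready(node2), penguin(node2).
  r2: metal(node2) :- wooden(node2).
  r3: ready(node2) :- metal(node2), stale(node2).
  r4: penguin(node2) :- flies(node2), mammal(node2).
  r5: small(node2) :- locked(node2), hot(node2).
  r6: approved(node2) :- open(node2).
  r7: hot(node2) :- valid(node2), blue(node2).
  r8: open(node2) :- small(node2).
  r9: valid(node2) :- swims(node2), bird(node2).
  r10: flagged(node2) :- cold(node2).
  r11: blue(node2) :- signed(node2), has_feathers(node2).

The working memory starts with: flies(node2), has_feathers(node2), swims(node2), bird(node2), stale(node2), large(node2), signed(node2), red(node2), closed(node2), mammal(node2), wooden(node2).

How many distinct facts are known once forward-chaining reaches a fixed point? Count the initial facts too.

21

Round 1 fires r2, r4, r9, r11, giving metal(node2), penguin(node2), valid(node2), blue(node2).
Round 2 fires r3, r7, giving ready(node2), hot(node2).
Round 3 fires r1, giving locked(node2).
Round 4 fires r5, giving small(node2).
Round 5 fires r8, giving open(node2).
Round 6 fires r6, giving approved(node2).
Closure: {approved(node2), bird(node2), blue(node2), closed(node2), flies(node2), has_feathers(node2), hot(node2), large(node2), locked(node2), mammal(node2), metal(node2), open(node2), penguin(node2), ready(node2), red(node2), signed(node2), small(node2), stale(node2), swims(node2), valid(node2), wooden(node2)} — 21 facts.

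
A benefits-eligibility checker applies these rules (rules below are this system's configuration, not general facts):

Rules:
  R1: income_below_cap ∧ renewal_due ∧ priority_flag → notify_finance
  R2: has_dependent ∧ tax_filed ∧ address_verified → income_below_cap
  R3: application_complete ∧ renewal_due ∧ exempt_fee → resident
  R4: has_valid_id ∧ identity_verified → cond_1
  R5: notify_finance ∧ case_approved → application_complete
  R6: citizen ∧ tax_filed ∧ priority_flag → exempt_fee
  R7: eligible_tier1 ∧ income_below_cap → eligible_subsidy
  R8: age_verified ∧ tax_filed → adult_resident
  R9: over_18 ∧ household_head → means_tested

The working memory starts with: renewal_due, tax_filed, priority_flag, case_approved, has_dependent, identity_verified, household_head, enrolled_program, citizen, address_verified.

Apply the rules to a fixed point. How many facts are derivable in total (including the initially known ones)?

15

Round 1 — R2, R6, derive income_below_cap, exempt_fee.
Round 2 — R1, derive notify_finance.
Round 3 — R5, derive application_complete.
Round 4 — R3, derive resident.
Closure: {address_verified, application_complete, case_approved, citizen, enrolled_program, exempt_fee, has_dependent, household_head, identity_verified, income_below_cap, notify_finance, priority_flag, renewal_due, resident, tax_filed} — 15 facts.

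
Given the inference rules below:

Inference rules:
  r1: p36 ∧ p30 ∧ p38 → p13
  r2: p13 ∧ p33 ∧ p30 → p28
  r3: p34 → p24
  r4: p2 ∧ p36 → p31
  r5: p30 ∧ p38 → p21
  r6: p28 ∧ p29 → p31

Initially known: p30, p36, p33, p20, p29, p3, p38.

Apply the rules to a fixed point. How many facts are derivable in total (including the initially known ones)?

11

Round 1 — r1, r5, derive p13, p21.
Round 2 — r2, derive p28.
Round 3 — r6, derive p31.
Closure: {p13, p20, p21, p28, p29, p3, p30, p31, p33, p36, p38} — 11 facts.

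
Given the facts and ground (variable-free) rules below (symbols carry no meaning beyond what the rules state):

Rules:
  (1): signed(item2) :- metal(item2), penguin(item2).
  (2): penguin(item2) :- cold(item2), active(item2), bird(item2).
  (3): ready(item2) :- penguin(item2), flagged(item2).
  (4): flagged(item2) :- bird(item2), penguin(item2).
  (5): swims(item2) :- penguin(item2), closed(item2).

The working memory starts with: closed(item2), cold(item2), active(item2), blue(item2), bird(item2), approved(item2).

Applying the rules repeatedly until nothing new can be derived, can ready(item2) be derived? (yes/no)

yes

Round 1 — (2), derive penguin(item2).
Round 2 — (4), (5), derive flagged(item2), swims(item2).
Round 3 — (3), derive ready(item2).
ready(item2) appears in round 3, so it is derivable.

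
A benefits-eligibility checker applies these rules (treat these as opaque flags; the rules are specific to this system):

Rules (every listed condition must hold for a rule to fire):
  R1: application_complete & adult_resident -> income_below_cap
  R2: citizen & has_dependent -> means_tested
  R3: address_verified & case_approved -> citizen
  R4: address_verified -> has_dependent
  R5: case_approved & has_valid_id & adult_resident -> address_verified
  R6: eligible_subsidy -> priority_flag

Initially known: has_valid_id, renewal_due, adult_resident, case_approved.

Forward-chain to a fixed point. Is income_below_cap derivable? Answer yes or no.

no

Round 1: R5 [case_approved & has_valid_id & adult_resident -> address_verified]. Adds address_verified.
Round 2: R3 [address_verified & case_approved -> citizen]; R4 [address_verified -> has_dependent]. Adds citizen, has_dependent.
Round 3: R2 [citizen & has_dependent -> means_tested]. Adds means_tested.
Fixed point reached. income_below_cap is concluded only by R1; R1 needs application_complete (never derived).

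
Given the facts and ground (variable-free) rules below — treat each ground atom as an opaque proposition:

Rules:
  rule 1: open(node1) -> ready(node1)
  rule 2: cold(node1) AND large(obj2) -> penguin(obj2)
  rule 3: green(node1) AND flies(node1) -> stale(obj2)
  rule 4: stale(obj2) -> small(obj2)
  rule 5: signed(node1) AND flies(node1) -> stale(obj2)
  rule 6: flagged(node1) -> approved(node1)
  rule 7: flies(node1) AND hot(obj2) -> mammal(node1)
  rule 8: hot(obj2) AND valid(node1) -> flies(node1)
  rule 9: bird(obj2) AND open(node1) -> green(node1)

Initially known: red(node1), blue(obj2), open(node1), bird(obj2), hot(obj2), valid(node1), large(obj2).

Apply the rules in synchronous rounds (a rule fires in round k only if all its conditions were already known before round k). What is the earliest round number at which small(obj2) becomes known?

3

Round 1: rule 1 [open(node1) -> ready(node1)]; rule 8 [hot(obj2) AND valid(node1) -> flies(node1)]; rule 9 [bird(obj2) AND open(node1) -> green(node1)]. New: ready(node1), flies(node1), green(node1).
Round 2: rule 3 [green(node1) AND flies(node1) -> stale(obj2)]; rule 7 [flies(node1) AND hot(obj2) -> mammal(node1)]. New: stale(obj2), mammal(node1).
Round 3: rule 4 [stale(obj2) -> small(obj2)]. New: small(obj2).
small(obj2) first appears in round 3.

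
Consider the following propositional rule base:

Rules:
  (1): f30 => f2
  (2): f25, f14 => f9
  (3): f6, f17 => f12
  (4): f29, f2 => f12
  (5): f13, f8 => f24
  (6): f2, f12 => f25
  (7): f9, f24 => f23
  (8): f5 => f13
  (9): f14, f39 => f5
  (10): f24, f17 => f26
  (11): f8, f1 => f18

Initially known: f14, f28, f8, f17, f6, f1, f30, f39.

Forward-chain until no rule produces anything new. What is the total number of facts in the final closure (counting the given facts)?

Round 1: (1) [f30 => f2]; (3) [f6, f17 => f12]; (9) [f14, f39 => f5]; (11) [f8, f1 => f18]. New: f2, f12, f5, f18.
Round 2: (6) [f2, f12 => f25]; (8) [f5 => f13]. New: f25, f13.
Round 3: (2) [f25, f14 => f9]; (5) [f13, f8 => f24]. New: f9, f24.
Round 4: (7) [f9, f24 => f23]; (10) [f24, f17 => f26]. New: f23, f26.
Closure: {f1, f12, f13, f14, f17, f18, f2, f23, f24, f25, f26, f28, f30, f39, f5, f6, f8, f9} — 18 facts.

18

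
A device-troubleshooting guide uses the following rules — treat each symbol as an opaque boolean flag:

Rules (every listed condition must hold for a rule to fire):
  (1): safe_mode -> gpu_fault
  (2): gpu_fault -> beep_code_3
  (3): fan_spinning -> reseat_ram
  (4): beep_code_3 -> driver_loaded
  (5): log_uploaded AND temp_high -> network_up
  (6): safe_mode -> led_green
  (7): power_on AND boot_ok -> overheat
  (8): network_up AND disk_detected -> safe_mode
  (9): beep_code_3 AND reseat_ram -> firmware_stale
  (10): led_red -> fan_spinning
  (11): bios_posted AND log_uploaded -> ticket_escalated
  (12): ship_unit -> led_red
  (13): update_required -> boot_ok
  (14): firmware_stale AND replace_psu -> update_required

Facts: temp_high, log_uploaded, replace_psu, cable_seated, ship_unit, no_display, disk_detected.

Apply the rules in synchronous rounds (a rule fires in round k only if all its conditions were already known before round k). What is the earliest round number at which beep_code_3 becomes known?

4

Round 1 — (5), (12), derive network_up, led_red.
Round 2 — (8), (10), derive safe_mode, fan_spinning.
Round 3 — (1), (3), (6), derive gpu_fault, reseat_ram, led_green.
Round 4 — (2), derive beep_code_3.
beep_code_3 first appears in round 4.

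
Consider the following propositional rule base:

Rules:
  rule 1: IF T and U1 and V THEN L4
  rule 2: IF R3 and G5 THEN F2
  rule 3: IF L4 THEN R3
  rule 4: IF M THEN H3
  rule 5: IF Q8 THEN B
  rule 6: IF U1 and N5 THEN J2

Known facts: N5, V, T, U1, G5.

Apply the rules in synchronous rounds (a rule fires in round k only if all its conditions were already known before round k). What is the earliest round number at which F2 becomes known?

3

Round 1: rule 1 [IF T and U1 and V THEN L4]; rule 6 [IF U1 and N5 THEN J2]. New: L4, J2.
Round 2: rule 3 [IF L4 THEN R3]. New: R3.
Round 3: rule 2 [IF R3 and G5 THEN F2]. New: F2.
F2 first appears in round 3.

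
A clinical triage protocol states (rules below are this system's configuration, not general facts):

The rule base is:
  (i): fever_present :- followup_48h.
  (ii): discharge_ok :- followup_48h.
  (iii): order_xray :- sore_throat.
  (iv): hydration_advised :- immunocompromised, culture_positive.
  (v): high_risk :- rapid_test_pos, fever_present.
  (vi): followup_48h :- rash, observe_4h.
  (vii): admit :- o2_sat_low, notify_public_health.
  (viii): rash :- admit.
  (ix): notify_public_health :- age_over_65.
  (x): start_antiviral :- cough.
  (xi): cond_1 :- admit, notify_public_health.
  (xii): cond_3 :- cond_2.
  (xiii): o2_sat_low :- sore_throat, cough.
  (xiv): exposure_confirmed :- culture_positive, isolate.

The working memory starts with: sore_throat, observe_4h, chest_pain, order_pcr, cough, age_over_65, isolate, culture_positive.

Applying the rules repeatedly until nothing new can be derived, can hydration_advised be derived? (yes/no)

no

[1] (iii) [order_xray :- sore_throat.]; (ix) [notify_public_health :- age_over_65.]; (x) [start_antiviral :- cough.]; (xiii) [o2_sat_low :- sore_throat, cough.]; (xiv) [exposure_confirmed :- culture_positive, isolate.]. ⇒ new: order_xray, notify_public_health, start_antiviral, o2_sat_low, exposure_confirmed.
[2] (vii) [admit :- o2_sat_low, notify_public_health.]. ⇒ new: admit.
[3] (viii) [rash :- admit.]; (xi) [cond_1 :- admit, notify_public_health.]. ⇒ new: rash, cond_1.
[4] (vi) [followup_48h :- rash, observe_4h.]. ⇒ new: followup_48h.
[5] (i) [fever_present :- followup_48h.]; (ii) [discharge_ok :- followup_48h.]. ⇒ new: fever_present, discharge_ok.
Fixed point reached. hydration_advised is concluded only by (iv); (iv) needs immunocompromised (never derived).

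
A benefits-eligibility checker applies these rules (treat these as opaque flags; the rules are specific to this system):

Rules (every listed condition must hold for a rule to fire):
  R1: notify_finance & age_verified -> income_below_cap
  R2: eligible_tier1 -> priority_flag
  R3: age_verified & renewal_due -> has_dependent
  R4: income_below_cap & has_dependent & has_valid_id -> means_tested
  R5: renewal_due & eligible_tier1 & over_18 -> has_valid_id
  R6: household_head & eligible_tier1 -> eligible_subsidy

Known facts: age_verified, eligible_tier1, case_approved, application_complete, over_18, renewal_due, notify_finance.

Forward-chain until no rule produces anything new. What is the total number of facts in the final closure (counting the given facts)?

12

Round 1: R1 [notify_finance & age_verified -> income_below_cap]; R2 [eligible_tier1 -> priority_flag]; R3 [age_verified & renewal_due -> has_dependent]; R5 [renewal_due & eligible_tier1 & over_18 -> has_valid_id]. New: income_below_cap, priority_flag, has_dependent, has_valid_id.
Round 2: R4 [income_below_cap & has_dependent & has_valid_id -> means_tested]. New: means_tested.
Closure: {age_verified, application_complete, case_approved, eligible_tier1, has_dependent, has_valid_id, income_below_cap, means_tested, notify_finance, over_18, priority_flag, renewal_due} — 12 facts.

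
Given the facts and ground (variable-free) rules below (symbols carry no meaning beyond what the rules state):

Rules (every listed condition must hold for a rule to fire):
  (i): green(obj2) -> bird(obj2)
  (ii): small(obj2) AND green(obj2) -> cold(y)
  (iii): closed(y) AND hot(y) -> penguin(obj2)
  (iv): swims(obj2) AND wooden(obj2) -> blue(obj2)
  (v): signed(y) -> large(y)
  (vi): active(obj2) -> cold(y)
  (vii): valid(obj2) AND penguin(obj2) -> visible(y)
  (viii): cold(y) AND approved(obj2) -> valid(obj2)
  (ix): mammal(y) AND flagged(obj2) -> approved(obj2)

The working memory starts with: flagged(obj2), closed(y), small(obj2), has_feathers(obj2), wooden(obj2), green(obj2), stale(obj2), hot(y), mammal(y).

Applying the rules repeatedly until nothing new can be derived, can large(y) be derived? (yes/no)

no

Round 1 — (i), (ii), (iii), (ix), derive bird(obj2), cold(y), penguin(obj2), approved(obj2).
Round 2 — (viii), derive valid(obj2).
Round 3 — (vii), derive visible(y).
Fixed point reached. large(y) is concluded only by (v); (v) needs signed(y) (never derived).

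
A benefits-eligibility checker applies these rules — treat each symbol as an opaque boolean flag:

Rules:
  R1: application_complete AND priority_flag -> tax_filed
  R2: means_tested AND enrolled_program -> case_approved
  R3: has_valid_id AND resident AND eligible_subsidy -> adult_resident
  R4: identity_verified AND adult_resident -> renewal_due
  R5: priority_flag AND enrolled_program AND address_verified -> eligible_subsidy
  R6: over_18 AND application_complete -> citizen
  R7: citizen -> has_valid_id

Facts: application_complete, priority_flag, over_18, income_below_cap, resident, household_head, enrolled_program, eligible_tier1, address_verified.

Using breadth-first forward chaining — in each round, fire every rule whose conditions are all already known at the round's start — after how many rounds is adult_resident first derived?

3

Round 1: R1 [application_complete AND priority_flag -> tax_filed]; R5 [priority_flag AND enrolled_program AND address_verified -> eligible_subsidy]; R6 [over_18 AND application_complete -> citizen]. Adds tax_filed, eligible_subsidy, citizen.
Round 2: R7 [citizen -> has_valid_id]. Adds has_valid_id.
Round 3: R3 [has_valid_id AND resident AND eligible_subsidy -> adult_resident]. Adds adult_resident.
adult_resident first appears in round 3.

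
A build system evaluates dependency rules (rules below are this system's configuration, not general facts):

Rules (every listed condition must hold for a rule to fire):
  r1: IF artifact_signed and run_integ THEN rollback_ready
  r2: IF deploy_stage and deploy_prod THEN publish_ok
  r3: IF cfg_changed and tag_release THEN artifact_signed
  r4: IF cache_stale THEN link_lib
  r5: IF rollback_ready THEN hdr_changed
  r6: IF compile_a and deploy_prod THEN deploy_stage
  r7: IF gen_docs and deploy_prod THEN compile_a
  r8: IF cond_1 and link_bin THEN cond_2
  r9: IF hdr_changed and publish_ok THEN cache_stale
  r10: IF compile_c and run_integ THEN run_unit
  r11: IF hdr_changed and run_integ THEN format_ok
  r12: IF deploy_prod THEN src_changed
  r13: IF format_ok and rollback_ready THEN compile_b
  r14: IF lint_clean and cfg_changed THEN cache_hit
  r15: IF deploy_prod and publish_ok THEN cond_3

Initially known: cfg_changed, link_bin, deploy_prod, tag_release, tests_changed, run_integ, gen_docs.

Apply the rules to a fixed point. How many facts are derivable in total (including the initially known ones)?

19

Round 1 — r3, r7, r12, derive artifact_signed, compile_a, src_changed.
Round 2 — r1, r6, derive rollback_ready, deploy_stage.
Round 3 — r2, r5, derive publish_ok, hdr_changed.
Round 4 — r9, r11, r15, derive cache_stale, format_ok, cond_3.
Round 5 — r4, r13, derive link_lib, compile_b.
Closure: {artifact_signed, cache_stale, cfg_changed, compile_a, compile_b, cond_3, deploy_prod, deploy_stage, format_ok, gen_docs, hdr_changed, link_bin, link_lib, publish_ok, rollback_ready, run_integ, src_changed, tag_release, tests_changed} — 19 facts.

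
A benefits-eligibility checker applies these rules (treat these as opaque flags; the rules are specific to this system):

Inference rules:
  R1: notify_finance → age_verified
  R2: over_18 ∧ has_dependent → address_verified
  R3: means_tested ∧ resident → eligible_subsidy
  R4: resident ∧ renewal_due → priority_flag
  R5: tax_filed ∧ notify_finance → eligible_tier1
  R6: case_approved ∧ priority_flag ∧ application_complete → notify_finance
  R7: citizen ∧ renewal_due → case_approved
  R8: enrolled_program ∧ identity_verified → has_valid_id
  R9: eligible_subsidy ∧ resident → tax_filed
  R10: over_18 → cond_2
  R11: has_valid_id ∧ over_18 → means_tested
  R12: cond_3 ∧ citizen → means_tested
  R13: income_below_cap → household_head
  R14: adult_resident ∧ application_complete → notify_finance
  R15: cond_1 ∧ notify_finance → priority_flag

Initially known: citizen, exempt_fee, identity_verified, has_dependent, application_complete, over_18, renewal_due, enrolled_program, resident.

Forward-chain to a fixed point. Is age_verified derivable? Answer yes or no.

yes

[1] R2 [over_18 ∧ has_dependent → address_verified]; R4 [resident ∧ renewal_due → priority_flag]; R7 [citizen ∧ renewal_due → case_approved]; R8 [enrolled_program ∧ identity_verified → has_valid_id]; R10 [over_18 → cond_2]. ⇒ new: address_verified, priority_flag, case_approved, has_valid_id, cond_2.
[2] R6 [case_approved ∧ priority_flag ∧ application_complete → notify_finance]; R11 [has_valid_id ∧ over_18 → means_tested]. ⇒ new: notify_finance, means_tested.
[3] R1 [notify_finance → age_verified]; R3 [means_tested ∧ resident → eligible_subsidy]. ⇒ new: age_verified, eligible_subsidy.
[4] R9 [eligible_subsidy ∧ resident → tax_filed]. ⇒ new: tax_filed.
[5] R5 [tax_filed ∧ notify_finance → eligible_tier1]. ⇒ new: eligible_tier1.
age_verified appears in round 3, so it is derivable.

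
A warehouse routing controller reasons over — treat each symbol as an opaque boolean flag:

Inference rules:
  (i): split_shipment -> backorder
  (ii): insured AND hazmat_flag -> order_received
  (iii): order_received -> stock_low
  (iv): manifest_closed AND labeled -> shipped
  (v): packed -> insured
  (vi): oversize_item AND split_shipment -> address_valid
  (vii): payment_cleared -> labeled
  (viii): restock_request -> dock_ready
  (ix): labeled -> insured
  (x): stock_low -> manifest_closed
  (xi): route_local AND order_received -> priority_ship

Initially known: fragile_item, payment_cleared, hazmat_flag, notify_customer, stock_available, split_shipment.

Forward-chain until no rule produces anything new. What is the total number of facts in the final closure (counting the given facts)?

13

Round 1 — (i), (vii), derive backorder, labeled.
Round 2 — (ix), derive insured.
Round 3 — (ii), derive order_received.
Round 4 — (iii), derive stock_low.
Round 5 — (x), derive manifest_closed.
Round 6 — (iv), derive shipped.
Closure: {backorder, fragile_item, hazmat_flag, insured, labeled, manifest_closed, notify_customer, order_received, payment_cleared, shipped, split_shipment, stock_available, stock_low} — 13 facts.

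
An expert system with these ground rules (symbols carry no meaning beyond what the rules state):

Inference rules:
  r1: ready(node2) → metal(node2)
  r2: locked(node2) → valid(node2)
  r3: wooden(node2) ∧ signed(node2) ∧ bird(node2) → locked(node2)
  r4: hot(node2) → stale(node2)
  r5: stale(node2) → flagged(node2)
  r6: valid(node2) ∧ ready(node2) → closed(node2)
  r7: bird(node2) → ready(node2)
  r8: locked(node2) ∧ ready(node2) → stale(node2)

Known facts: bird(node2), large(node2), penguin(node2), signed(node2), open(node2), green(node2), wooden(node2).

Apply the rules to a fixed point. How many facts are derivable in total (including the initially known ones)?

14

Round 1: r3 [wooden(node2) ∧ signed(node2) ∧ bird(node2) → locked(node2)]; r7 [bird(node2) → ready(node2)]. New: locked(node2), ready(node2).
Round 2: r1 [ready(node2) → metal(node2)]; r2 [locked(node2) → valid(node2)]; r8 [locked(node2) ∧ ready(node2) → stale(node2)]. New: metal(node2), valid(node2), stale(node2).
Round 3: r5 [stale(node2) → flagged(node2)]; r6 [valid(node2) ∧ ready(node2) → closed(node2)]. New: flagged(node2), closed(node2).
Closure: {bird(node2), closed(node2), flagged(node2), green(node2), large(node2), locked(node2), metal(node2), open(node2), penguin(node2), ready(node2), signed(node2), stale(node2), valid(node2), wooden(node2)} — 14 facts.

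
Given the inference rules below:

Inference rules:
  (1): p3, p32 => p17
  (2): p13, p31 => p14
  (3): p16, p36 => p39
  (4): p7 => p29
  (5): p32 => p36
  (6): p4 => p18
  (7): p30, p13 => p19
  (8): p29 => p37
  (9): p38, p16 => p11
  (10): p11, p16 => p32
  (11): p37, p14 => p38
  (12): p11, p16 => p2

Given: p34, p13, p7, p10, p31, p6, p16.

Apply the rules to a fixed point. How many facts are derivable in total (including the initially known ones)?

Round 1: (2) [p13, p31 => p14]; (4) [p7 => p29]. Adds p14, p29.
Round 2: (8) [p29 => p37]. Adds p37.
Round 3: (11) [p37, p14 => p38]. Adds p38.
Round 4: (9) [p38, p16 => p11]. Adds p11.
Round 5: (10) [p11, p16 => p32]; (12) [p11, p16 => p2]. Adds p32, p2.
Round 6: (5) [p32 => p36]. Adds p36.
Round 7: (3) [p16, p36 => p39]. Adds p39.
Closure: {p10, p11, p13, p14, p16, p2, p29, p31, p32, p34, p36, p37, p38, p39, p6, p7} — 16 facts.

16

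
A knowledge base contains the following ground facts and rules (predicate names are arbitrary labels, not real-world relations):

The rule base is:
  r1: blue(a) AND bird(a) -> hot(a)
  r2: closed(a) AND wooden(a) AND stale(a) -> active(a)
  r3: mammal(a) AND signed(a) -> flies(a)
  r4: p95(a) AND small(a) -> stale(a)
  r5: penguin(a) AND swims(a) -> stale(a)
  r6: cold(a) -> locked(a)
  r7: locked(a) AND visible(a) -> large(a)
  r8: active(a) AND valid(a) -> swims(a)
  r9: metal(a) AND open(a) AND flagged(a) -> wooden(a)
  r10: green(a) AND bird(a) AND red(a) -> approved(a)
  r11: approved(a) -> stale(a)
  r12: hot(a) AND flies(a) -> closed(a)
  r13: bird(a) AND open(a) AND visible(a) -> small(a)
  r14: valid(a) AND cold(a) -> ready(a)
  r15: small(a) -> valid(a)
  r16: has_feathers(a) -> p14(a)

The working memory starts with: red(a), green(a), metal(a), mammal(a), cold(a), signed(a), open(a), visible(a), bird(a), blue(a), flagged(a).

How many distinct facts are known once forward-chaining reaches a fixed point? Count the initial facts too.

Round 1 fires r1, r3, r6, r9, r10, r13, giving hot(a), flies(a), locked(a), wooden(a), approved(a), small(a).
Round 2 fires r7, r11, r12, r15, giving large(a), stale(a), closed(a), valid(a).
Round 3 fires r2, r14, giving active(a), ready(a).
Round 4 fires r8, giving swims(a).
Closure: {active(a), approved(a), bird(a), blue(a), closed(a), cold(a), flagged(a), flies(a), green(a), hot(a), large(a), locked(a), mammal(a), metal(a), open(a), ready(a), red(a), signed(a), small(a), stale(a), swims(a), valid(a), visible(a), wooden(a)} — 24 facts.

24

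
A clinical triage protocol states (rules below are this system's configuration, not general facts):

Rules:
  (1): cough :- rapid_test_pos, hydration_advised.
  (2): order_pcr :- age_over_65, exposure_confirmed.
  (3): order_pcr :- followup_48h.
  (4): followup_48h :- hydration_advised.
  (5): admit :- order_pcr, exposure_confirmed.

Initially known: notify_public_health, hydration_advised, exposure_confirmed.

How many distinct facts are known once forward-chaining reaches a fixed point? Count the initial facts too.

Round 1: (4) [followup_48h :- hydration_advised.]. New: followup_48h.
Round 2: (3) [order_pcr :- followup_48h.]. New: order_pcr.
Round 3: (5) [admit :- order_pcr, exposure_confirmed.]. New: admit.
Closure: {admit, exposure_confirmed, followup_48h, hydration_advised, notify_public_health, order_pcr} — 6 facts.

6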